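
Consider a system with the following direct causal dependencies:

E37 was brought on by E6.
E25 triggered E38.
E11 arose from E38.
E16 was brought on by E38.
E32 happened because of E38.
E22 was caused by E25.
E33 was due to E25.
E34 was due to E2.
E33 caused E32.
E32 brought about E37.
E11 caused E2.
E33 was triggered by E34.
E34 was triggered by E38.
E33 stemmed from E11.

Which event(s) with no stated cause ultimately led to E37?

E25, E6

Tracing upstream from E37: E37 ← E32 ← E38 ← E25.
A separate upstream branch: E37 ← E6.
Each of those chain origins has no stated cause.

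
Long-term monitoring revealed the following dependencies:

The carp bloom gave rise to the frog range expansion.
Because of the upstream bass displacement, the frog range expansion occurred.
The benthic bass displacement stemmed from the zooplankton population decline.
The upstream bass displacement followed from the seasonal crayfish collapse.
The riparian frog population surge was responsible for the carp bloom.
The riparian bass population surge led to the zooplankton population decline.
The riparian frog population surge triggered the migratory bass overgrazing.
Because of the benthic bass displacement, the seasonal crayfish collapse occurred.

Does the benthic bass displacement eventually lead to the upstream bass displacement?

There is a causal chain: the benthic bass displacement → the seasonal crayfish collapse → the upstream bass displacement.

Yes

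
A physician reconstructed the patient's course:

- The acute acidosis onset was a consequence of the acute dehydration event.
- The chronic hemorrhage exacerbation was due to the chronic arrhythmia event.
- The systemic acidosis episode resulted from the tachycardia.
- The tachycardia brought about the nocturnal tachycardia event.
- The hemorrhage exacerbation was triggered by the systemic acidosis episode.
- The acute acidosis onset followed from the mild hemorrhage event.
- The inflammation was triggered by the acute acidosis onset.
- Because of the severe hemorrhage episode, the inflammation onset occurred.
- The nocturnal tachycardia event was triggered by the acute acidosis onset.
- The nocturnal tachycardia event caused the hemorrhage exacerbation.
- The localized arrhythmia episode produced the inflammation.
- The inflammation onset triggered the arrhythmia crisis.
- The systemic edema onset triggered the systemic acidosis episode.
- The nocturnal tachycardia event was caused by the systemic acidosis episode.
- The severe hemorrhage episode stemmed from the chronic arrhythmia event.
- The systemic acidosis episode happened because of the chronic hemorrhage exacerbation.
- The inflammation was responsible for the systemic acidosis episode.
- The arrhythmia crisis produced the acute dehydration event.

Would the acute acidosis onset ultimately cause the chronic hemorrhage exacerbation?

No

The acute acidosis onset leads to the inflammation, the systemic acidosis episode, the nocturnal tachycardia event, the hemorrhage exacerbation; the chronic hemorrhage exacerbation is not among them.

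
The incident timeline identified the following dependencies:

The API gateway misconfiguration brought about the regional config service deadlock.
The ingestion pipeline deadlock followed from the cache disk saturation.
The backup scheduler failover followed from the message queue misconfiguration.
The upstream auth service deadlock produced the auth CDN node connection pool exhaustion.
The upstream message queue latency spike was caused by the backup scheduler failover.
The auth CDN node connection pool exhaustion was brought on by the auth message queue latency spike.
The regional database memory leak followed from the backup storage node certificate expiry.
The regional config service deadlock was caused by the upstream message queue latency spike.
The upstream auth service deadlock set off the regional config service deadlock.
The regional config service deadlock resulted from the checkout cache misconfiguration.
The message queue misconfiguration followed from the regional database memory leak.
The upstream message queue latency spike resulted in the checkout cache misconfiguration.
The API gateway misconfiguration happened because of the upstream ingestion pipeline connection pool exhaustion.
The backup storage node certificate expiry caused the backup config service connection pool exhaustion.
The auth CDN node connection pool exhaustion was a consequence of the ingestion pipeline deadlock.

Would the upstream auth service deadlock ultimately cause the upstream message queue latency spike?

The upstream auth service deadlock leads to the auth CDN node connection pool exhaustion, the regional config service deadlock; the upstream message queue latency spike is not among them.

No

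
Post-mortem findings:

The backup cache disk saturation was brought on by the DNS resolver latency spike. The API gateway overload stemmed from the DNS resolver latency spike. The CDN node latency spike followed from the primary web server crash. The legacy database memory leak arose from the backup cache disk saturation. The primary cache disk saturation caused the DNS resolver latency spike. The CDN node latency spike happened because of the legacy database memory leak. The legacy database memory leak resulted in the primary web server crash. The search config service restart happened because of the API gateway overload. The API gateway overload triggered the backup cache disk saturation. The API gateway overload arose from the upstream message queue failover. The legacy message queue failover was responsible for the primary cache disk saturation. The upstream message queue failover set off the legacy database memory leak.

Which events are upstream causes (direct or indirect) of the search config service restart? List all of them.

Immediate cause of the search config service restart: the API gateway overload.
Further upstream: the upstream message queue failover, the legacy message queue failover, the primary cache disk saturation, the DNS resolver latency spike.

the API gateway overload, the DNS resolver latency spike, the legacy message queue failover, the primary cache disk saturation, the upstream message queue failover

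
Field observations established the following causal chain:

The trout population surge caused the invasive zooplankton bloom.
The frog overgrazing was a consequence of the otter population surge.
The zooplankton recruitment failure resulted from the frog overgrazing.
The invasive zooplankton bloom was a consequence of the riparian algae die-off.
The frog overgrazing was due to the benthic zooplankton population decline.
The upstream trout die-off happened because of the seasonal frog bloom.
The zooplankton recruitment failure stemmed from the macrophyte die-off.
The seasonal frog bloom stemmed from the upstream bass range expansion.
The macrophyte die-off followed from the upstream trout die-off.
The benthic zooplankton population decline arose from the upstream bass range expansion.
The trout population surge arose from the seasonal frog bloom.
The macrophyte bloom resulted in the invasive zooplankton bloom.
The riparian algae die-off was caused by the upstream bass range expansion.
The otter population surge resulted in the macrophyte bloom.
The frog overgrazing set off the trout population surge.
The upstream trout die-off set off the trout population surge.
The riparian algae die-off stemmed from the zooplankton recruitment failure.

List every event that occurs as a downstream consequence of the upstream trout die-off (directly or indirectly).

the invasive zooplankton bloom, the macrophyte die-off, the riparian algae die-off, the trout population surge, the zooplankton recruitment failure

Direct effects: the macrophyte die-off, the trout population surge.
2 steps out: the zooplankton recruitment failure, the invasive zooplankton bloom.
3 steps out: the riparian algae die-off.
Not reachable from it: the upstream bass range expansion, the benthic zooplankton population decline, the seasonal frog bloom, the otter population surge, the frog overgrazing, the macrophyte bloom.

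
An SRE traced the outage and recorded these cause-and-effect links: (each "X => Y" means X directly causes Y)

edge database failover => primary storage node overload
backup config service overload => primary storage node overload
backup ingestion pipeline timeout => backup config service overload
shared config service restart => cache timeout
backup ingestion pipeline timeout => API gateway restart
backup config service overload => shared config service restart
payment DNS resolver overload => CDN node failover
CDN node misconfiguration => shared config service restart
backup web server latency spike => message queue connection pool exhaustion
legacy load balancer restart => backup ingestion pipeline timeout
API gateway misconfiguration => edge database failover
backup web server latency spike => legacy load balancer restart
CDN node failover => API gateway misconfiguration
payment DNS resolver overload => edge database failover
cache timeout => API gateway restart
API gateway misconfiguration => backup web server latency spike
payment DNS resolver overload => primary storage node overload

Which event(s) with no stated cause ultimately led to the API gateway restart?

Tracing upstream from the API gateway restart: the API gateway restart ← the backup ingestion pipeline timeout ← the legacy load balancer restart ← the backup web server latency spike ← the API gateway misconfiguration ← the CDN node failover ← the payment DNS resolver overload.
A separate upstream branch: the API gateway restart ← the cache timeout ← the shared config service restart ← the CDN node misconfiguration.
Each of those chain origins has no stated cause.

the CDN node misconfiguration, the payment DNS resolver overload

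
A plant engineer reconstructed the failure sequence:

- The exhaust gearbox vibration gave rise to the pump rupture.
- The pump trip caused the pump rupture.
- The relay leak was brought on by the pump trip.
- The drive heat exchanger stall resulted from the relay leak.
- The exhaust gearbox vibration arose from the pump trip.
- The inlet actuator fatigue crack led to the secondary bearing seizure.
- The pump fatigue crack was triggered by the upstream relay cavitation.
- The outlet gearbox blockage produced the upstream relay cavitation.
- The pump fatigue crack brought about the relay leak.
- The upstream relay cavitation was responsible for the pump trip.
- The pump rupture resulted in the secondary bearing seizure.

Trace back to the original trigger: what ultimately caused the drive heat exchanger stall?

Tracing upstream from the drive heat exchanger stall: the drive heat exchanger stall ← the relay leak ← the pump fatigue crack ← the upstream relay cavitation ← the outlet gearbox blockage.
The outlet gearbox blockage has no stated cause, so it is the root.

the outlet gearbox blockage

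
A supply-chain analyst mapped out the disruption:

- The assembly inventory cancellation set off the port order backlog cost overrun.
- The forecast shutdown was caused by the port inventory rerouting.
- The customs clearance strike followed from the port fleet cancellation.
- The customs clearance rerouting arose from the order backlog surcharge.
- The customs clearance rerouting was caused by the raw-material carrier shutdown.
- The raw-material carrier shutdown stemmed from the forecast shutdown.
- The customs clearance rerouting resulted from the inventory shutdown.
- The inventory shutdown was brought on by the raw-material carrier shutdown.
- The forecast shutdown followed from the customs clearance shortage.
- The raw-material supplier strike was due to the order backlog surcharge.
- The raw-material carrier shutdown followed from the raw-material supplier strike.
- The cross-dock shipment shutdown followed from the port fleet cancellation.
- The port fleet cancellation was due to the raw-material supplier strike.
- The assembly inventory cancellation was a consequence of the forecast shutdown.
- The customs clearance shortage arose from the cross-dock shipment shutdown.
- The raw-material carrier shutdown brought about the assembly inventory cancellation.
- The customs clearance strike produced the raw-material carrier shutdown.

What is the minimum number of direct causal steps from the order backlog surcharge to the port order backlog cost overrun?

4

Shortest chain: the order backlog surcharge → the raw-material supplier strike → the raw-material carrier shutdown → the assembly inventory cancellation → the port order backlog cost overrun.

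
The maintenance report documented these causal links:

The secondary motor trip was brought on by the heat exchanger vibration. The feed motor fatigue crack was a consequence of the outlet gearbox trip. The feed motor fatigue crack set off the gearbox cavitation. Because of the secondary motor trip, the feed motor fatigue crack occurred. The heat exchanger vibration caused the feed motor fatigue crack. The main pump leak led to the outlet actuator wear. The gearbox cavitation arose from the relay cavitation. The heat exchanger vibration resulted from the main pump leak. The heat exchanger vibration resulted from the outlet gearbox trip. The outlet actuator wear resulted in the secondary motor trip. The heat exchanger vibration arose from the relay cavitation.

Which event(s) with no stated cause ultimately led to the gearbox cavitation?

Tracing upstream from the gearbox cavitation: the gearbox cavitation ← the feed motor fatigue crack ← the heat exchanger vibration ← the main pump leak.
A separate upstream branch: the gearbox cavitation ← the feed motor fatigue crack ← the outlet gearbox trip.
A separate upstream branch: the gearbox cavitation ← the relay cavitation.
Each of those chain origins has no stated cause.

the main pump leak, the outlet gearbox trip, the relay cavitation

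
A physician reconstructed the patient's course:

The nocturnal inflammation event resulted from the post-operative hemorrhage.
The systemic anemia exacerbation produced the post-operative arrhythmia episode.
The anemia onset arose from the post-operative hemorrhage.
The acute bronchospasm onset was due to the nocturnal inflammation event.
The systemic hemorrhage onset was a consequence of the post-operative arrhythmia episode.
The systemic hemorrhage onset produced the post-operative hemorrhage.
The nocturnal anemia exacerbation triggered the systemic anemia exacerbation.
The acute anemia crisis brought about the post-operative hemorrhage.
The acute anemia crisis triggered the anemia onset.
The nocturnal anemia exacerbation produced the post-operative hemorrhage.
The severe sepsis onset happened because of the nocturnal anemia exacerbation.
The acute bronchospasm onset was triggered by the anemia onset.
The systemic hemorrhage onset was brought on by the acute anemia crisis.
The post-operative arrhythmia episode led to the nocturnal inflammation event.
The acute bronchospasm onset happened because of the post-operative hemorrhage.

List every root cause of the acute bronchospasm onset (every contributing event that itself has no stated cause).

the acute anemia crisis, the nocturnal anemia exacerbation

Tracing upstream from the acute bronchospasm onset: the acute bronchospasm onset ← the post-operative hemorrhage ← the nocturnal anemia exacerbation.
A separate upstream branch: the acute bronchospasm onset ← the post-operative hemorrhage ← the acute anemia crisis.
Each of those chain origins has no stated cause.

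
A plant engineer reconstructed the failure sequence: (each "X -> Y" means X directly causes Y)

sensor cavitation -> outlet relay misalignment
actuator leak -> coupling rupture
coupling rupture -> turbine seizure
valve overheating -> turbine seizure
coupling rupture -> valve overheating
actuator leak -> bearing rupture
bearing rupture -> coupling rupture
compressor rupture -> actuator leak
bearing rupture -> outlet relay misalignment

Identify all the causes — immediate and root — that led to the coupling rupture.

Immediate causes of the coupling rupture: the actuator leak, the bearing rupture.
Further upstream: the compressor rupture.

the actuator leak, the bearing rupture, the compressor rupture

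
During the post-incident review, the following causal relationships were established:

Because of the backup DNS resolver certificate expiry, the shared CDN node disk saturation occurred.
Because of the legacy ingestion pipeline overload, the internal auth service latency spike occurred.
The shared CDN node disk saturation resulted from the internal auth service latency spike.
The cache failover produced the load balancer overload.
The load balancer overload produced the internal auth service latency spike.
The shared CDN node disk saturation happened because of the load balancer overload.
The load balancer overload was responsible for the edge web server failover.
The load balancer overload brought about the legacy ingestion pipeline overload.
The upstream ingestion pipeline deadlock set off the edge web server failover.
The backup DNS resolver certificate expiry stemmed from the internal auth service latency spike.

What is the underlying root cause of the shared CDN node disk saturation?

Tracing upstream from the shared CDN node disk saturation: the shared CDN node disk saturation ← the load balancer overload ← the cache failover.
The cache failover has no stated cause, so it is the root.

the cache failover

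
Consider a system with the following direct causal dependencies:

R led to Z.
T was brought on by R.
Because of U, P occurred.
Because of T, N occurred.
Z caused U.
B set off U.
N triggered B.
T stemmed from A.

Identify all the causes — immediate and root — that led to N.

A, R, T

Immediate cause of N: T.
Further upstream: R, A.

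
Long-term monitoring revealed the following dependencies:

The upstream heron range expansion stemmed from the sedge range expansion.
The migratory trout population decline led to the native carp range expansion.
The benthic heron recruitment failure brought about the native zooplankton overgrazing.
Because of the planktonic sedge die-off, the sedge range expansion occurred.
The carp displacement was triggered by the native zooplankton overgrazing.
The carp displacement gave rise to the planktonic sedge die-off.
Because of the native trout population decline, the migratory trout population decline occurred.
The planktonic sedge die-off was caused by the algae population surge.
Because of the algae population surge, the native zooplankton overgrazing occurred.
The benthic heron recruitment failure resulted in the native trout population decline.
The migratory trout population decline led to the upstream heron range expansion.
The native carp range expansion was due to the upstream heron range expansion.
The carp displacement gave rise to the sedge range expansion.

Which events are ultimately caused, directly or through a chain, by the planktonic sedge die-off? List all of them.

Direct effects: the sedge range expansion.
2 steps out: the upstream heron range expansion.
3 steps out: the native carp range expansion.
Not reachable from it: the algae population surge, the benthic heron recruitment failure, the native zooplankton overgrazing, the native trout population decline, the carp displacement, the migratory trout population decline.

the native carp range expansion, the sedge range expansion, the upstream heron range expansion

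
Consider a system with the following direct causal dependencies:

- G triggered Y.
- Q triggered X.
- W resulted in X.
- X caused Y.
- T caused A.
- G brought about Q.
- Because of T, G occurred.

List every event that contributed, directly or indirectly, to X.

Immediate causes of X: Q, W.
Further upstream: T, G.

G, Q, T, W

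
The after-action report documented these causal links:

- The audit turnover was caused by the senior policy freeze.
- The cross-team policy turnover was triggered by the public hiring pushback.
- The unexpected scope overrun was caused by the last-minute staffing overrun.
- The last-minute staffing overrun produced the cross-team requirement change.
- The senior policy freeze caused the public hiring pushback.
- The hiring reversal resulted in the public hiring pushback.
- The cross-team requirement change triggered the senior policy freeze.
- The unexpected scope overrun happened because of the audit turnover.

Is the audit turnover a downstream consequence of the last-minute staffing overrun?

There is a causal chain: the last-minute staffing overrun → the cross-team requirement change → the senior policy freeze → the audit turnover.

Yes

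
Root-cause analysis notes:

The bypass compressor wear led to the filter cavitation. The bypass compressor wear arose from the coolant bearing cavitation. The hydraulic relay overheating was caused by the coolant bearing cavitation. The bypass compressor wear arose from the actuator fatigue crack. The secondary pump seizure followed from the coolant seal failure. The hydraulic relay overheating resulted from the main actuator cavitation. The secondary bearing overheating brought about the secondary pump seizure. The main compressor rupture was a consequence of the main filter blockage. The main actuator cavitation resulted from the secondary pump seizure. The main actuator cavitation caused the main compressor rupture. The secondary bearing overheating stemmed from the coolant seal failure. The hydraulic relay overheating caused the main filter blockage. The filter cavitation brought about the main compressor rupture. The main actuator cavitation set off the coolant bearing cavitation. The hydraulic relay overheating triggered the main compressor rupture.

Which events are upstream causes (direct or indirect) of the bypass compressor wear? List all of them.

Immediate causes of the bypass compressor wear: the coolant bearing cavitation, the actuator fatigue crack.
Further upstream: the coolant seal failure, the secondary bearing overheating, the secondary pump seizure, the main actuator cavitation.

the actuator fatigue crack, the coolant bearing cavitation, the coolant seal failure, the main actuator cavitation, the secondary bearing overheating, the secondary pump seizure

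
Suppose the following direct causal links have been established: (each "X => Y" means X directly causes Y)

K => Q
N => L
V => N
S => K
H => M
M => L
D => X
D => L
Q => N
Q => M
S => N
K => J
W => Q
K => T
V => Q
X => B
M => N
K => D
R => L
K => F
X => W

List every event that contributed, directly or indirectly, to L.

D, H, K, M, N, Q, R, S, V, W, X

Immediate causes of L: R, D, M, N.
Further upstream: S, K, X, W, H, V, Q.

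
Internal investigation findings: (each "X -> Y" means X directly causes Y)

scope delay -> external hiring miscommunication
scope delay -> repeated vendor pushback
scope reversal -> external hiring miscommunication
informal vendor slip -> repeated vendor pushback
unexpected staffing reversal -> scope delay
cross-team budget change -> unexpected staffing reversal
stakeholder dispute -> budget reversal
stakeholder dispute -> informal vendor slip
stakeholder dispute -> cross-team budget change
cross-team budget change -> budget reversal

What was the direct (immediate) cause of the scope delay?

Upstream contributors include the stakeholder dispute, the cross-team budget change, but only the unexpected staffing reversal feeds directly into the scope delay.

the unexpected staffing reversal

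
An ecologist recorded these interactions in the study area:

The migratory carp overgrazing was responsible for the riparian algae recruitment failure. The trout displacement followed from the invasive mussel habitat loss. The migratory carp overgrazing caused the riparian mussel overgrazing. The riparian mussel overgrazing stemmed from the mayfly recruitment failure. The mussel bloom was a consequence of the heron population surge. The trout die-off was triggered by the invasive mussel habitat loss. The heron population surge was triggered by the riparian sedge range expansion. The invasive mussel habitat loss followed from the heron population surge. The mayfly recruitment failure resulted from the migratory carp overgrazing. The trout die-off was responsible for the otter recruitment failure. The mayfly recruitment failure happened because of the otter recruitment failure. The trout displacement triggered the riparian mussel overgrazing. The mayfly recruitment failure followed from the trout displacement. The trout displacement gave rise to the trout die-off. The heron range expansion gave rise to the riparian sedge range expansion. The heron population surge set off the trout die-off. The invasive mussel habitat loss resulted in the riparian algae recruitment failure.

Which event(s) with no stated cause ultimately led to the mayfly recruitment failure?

Tracing upstream from the mayfly recruitment failure: the mayfly recruitment failure ← the trout displacement ← the invasive mussel habitat loss ← the heron population surge ← the riparian sedge range expansion ← the heron range expansion.
A separate upstream branch: the mayfly recruitment failure ← the migratory carp overgrazing.
Each of those chain origins has no stated cause.

the heron range expansion, the migratory carp overgrazing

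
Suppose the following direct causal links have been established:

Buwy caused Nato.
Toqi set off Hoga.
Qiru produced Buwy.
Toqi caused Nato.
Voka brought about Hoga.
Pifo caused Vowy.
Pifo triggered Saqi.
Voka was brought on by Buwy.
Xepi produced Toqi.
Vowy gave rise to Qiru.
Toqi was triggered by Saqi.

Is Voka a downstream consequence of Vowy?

There is a causal chain: Vowy → Qiru → Buwy → Voka.

Yes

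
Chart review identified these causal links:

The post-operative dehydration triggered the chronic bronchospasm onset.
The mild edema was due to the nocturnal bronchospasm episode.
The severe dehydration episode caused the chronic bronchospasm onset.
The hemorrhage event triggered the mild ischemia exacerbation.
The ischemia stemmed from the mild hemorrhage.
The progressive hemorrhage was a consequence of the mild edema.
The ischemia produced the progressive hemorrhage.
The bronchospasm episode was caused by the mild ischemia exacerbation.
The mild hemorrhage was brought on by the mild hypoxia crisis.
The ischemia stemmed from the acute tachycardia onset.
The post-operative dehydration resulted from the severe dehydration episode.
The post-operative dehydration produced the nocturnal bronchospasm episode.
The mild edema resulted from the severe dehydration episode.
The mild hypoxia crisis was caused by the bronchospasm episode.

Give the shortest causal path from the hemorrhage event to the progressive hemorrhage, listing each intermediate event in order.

the hemorrhage event → the mild ischemia exacerbation → the bronchospasm episode → the mild hypoxia crisis → the mild hemorrhage → the ischemia → the progressive hemorrhage

the hemorrhage event → the mild ischemia exacerbation
the mild ischemia exacerbation → the bronchospasm episode
the bronchospasm episode → the mild hypoxia crisis
the mild hypoxia crisis → the mild hemorrhage
the mild hemorrhage → the ischemia
the ischemia → the progressive hemorrhage
Length: 6 steps.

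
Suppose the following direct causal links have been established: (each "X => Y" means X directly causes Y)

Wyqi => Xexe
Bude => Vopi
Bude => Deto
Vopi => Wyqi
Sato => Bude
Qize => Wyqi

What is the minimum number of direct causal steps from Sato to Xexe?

Shortest chain: Sato → Bude → Vopi → Wyqi → Xexe.

4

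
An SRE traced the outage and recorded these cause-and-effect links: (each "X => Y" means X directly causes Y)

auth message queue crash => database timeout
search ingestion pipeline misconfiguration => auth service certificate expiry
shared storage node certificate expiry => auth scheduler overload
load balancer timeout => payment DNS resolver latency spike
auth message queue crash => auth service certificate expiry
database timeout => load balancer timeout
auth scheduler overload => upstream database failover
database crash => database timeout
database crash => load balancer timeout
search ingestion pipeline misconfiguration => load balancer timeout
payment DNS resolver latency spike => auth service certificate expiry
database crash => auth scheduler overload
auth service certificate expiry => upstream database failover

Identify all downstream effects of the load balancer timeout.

Direct effects: the payment DNS resolver latency spike.
2 steps out: the auth service certificate expiry.
3 steps out: the upstream database failover.
Not reachable from it: the search ingestion pipeline misconfiguration, the auth message queue crash, the database crash, the database timeout, the shared storage node certificate expiry, the auth scheduler overload.

the auth service certificate expiry, the payment DNS resolver latency spike, the upstream database failover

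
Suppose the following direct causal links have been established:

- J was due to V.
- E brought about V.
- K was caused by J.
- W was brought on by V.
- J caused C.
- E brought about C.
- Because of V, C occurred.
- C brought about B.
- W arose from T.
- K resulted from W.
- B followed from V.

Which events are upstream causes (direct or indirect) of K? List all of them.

Immediate causes of K: W, J.
Further upstream: E, V, T.

E, J, T, V, W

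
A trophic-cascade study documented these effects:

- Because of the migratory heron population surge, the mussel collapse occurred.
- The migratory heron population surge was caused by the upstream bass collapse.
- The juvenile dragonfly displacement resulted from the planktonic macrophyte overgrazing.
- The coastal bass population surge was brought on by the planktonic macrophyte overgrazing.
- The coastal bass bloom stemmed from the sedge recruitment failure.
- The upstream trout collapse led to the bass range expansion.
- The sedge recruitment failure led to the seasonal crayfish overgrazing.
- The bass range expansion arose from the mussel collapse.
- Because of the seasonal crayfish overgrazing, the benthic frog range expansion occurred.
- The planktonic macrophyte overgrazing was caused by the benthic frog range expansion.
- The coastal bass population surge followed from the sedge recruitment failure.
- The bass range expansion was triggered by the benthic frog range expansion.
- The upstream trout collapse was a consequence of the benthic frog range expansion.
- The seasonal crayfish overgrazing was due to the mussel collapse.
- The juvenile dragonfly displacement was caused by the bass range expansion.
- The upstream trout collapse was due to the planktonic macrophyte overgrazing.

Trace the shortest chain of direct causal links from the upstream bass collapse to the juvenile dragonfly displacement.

the upstream bass collapse → the migratory heron population surge → the mussel collapse → the bass range expansion → the juvenile dragonfly displacement

the upstream bass collapse → the migratory heron population surge
the migratory heron population surge → the mussel collapse
the mussel collapse → the bass range expansion
the bass range expansion → the juvenile dragonfly displacement
Length: 4 steps.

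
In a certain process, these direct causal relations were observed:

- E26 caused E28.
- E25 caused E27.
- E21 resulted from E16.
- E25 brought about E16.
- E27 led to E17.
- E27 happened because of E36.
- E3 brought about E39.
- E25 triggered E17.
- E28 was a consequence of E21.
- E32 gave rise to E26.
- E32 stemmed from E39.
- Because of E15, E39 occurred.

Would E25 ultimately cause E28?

There is a causal chain: E25 → E16 → E21 → E28.

Yes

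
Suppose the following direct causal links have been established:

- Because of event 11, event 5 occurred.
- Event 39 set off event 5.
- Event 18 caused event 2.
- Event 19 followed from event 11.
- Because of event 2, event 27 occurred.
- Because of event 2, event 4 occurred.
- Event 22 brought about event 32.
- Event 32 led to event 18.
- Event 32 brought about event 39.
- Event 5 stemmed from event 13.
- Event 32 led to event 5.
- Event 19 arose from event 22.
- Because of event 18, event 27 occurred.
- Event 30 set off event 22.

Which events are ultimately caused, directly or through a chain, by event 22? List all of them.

event 18, event 19, event 2, event 27, event 32, event 39, event 4, event 5

Direct effects: event 32, event 19.
2 steps out: event 18, event 39, event 5.
3 steps out: event 2, event 27.
4 steps out: event 4.
Not reachable from it: event 30, event 11, event 13.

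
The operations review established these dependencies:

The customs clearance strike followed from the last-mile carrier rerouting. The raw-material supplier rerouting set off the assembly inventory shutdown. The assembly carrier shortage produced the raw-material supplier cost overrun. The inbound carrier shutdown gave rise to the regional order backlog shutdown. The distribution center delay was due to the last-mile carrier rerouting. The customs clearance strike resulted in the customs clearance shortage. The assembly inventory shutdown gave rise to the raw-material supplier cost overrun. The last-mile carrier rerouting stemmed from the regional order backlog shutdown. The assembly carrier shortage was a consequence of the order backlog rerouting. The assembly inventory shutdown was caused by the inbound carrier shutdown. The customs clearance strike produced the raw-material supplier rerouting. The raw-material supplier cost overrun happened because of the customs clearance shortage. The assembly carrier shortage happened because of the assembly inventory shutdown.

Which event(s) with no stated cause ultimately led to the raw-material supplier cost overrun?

Tracing upstream from the raw-material supplier cost overrun: the raw-material supplier cost overrun ← the assembly inventory shutdown ← the inbound carrier shutdown.
A separate upstream branch: the raw-material supplier cost overrun ← the assembly carrier shortage ← the order backlog rerouting.
Each of those chain origins has no stated cause.

the inbound carrier shutdown, the order backlog rerouting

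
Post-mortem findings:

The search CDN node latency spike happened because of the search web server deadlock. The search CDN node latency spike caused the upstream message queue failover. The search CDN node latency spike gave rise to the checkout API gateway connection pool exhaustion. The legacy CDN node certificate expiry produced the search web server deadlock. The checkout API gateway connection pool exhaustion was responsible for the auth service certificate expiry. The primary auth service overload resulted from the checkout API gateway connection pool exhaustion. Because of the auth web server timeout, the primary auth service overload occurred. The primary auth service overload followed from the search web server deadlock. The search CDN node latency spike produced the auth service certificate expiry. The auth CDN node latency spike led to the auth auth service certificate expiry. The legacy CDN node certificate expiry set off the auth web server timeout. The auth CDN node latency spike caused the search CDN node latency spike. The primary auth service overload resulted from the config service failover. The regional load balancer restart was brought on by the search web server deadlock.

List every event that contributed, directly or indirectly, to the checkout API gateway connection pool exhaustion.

Immediate cause of the checkout API gateway connection pool exhaustion: the search CDN node latency spike.
Further upstream: the auth CDN node latency spike, the legacy CDN node certificate expiry, the search web server deadlock.

the auth CDN node latency spike, the legacy CDN node certificate expiry, the search CDN node latency spike, the search web server deadlock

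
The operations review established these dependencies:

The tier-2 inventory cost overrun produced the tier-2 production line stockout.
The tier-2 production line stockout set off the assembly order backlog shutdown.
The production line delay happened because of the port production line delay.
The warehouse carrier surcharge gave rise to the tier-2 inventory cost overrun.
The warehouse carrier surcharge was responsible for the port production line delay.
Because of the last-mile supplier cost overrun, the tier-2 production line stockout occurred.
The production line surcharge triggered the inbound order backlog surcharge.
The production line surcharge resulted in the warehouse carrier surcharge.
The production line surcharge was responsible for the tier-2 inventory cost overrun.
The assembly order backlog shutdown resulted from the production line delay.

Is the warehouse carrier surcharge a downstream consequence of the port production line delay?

No

The port production line delay leads to the production line delay, the assembly order backlog shutdown; the warehouse carrier surcharge is not among them.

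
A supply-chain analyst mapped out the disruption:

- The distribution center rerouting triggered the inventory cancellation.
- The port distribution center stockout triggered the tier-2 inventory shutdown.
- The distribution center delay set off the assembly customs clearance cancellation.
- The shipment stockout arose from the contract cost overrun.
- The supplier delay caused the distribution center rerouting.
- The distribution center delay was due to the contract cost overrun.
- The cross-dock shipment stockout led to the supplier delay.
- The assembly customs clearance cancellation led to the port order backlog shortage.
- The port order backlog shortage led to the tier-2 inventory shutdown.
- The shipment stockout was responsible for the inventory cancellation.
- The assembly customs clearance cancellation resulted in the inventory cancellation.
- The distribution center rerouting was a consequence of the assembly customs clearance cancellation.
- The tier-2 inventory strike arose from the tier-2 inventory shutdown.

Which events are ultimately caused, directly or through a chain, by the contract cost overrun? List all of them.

the assembly customs clearance cancellation, the distribution center delay, the distribution center rerouting, the inventory cancellation, the port order backlog shortage, the shipment stockout, the tier-2 inventory shutdown, the tier-2 inventory strike

Direct effects: the distribution center delay, the shipment stockout.
2 steps out: the assembly customs clearance cancellation, the inventory cancellation.
3 steps out: the port order backlog shortage, the distribution center rerouting.
4 steps out: the tier-2 inventory shutdown.
5 steps out: the tier-2 inventory strike.
Not reachable from it: the port distribution center stockout, the cross-dock shipment stockout, the supplier delay.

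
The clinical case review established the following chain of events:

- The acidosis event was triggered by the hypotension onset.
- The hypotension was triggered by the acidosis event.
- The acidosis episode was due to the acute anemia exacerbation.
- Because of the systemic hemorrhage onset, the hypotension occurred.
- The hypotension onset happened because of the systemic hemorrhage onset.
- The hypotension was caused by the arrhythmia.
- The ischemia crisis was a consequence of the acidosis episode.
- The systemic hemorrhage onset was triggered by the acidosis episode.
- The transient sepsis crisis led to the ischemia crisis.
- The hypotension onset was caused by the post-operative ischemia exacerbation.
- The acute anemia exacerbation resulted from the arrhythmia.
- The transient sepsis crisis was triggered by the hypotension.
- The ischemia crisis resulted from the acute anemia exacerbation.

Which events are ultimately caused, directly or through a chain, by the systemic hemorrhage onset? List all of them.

Direct effects: the hypotension onset, the hypotension.
2 steps out: the acidosis event, the transient sepsis crisis.
3 steps out: the ischemia crisis.
Not reachable from it: the arrhythmia, the acute anemia exacerbation, the acidosis episode, the post-operative ischemia exacerbation.

the acidosis event, the hypotension, the hypotension onset, the ischemia crisis, the transient sepsis crisis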